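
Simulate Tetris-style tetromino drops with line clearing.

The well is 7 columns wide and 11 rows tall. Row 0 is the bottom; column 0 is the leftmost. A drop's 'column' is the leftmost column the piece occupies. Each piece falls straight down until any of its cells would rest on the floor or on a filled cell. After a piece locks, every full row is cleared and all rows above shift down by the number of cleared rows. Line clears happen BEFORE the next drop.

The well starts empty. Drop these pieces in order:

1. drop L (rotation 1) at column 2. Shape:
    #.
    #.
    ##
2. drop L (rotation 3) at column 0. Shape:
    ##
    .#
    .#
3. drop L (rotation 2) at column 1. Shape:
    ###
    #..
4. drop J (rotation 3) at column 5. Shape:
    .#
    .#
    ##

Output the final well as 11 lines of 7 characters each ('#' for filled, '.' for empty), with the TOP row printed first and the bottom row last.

Answer: .......
.......
.......
.......
.......
.......
.###...
.#.....
###...#
.##...#
.###.##

Derivation:
Drop 1: L rot1 at col 2 lands with bottom-row=0; cleared 0 line(s) (total 0); column heights now [0 0 3 1 0 0 0], max=3
Drop 2: L rot3 at col 0 lands with bottom-row=0; cleared 0 line(s) (total 0); column heights now [3 3 3 1 0 0 0], max=3
Drop 3: L rot2 at col 1 lands with bottom-row=3; cleared 0 line(s) (total 0); column heights now [3 5 5 5 0 0 0], max=5
Drop 4: J rot3 at col 5 lands with bottom-row=0; cleared 0 line(s) (total 0); column heights now [3 5 5 5 0 1 3], max=5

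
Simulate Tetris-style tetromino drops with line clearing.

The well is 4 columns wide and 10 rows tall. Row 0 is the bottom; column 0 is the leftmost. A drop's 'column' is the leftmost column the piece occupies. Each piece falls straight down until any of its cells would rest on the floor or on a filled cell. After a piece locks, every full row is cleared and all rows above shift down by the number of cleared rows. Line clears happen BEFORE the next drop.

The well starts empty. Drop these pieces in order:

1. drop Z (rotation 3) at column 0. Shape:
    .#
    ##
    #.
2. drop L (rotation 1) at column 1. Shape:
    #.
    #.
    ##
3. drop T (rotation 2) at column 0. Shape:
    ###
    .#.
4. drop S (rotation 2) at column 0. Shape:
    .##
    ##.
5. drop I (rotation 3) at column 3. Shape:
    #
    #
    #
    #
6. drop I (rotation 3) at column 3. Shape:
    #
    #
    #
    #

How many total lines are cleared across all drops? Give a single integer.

Answer: 1

Derivation:
Drop 1: Z rot3 at col 0 lands with bottom-row=0; cleared 0 line(s) (total 0); column heights now [2 3 0 0], max=3
Drop 2: L rot1 at col 1 lands with bottom-row=3; cleared 0 line(s) (total 0); column heights now [2 6 4 0], max=6
Drop 3: T rot2 at col 0 lands with bottom-row=6; cleared 0 line(s) (total 0); column heights now [8 8 8 0], max=8
Drop 4: S rot2 at col 0 lands with bottom-row=8; cleared 0 line(s) (total 0); column heights now [9 10 10 0], max=10
Drop 5: I rot3 at col 3 lands with bottom-row=0; cleared 0 line(s) (total 0); column heights now [9 10 10 4], max=10
Drop 6: I rot3 at col 3 lands with bottom-row=4; cleared 1 line(s) (total 1); column heights now [8 9 9 7], max=9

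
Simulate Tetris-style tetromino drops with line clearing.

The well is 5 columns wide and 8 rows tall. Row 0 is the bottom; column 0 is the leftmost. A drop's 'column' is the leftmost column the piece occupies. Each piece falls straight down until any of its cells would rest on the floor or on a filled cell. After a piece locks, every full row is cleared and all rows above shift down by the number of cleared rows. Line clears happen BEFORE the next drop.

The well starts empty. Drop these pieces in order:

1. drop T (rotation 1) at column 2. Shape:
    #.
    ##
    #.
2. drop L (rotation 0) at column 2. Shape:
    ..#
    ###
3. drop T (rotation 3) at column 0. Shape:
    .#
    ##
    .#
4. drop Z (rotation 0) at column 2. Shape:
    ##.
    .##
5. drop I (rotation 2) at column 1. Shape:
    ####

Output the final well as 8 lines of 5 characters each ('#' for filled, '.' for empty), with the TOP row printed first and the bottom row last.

Drop 1: T rot1 at col 2 lands with bottom-row=0; cleared 0 line(s) (total 0); column heights now [0 0 3 2 0], max=3
Drop 2: L rot0 at col 2 lands with bottom-row=3; cleared 0 line(s) (total 0); column heights now [0 0 4 4 5], max=5
Drop 3: T rot3 at col 0 lands with bottom-row=0; cleared 0 line(s) (total 0); column heights now [2 3 4 4 5], max=5
Drop 4: Z rot0 at col 2 lands with bottom-row=5; cleared 0 line(s) (total 0); column heights now [2 3 7 7 6], max=7
Drop 5: I rot2 at col 1 lands with bottom-row=7; cleared 0 line(s) (total 0); column heights now [2 8 8 8 8], max=8

Answer: .####
..##.
...##
....#
..###
.##..
####.
.##..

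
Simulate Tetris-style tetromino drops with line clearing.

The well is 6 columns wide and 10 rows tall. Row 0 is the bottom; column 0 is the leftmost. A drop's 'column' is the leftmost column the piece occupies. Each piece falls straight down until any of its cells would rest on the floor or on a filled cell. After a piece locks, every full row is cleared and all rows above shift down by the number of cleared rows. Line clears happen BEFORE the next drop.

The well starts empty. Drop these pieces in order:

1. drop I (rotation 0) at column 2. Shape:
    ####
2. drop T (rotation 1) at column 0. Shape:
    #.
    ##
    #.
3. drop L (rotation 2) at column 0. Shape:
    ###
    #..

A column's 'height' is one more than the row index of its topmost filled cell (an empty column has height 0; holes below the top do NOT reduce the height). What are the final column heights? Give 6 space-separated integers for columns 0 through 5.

Drop 1: I rot0 at col 2 lands with bottom-row=0; cleared 0 line(s) (total 0); column heights now [0 0 1 1 1 1], max=1
Drop 2: T rot1 at col 0 lands with bottom-row=0; cleared 0 line(s) (total 0); column heights now [3 2 1 1 1 1], max=3
Drop 3: L rot2 at col 0 lands with bottom-row=3; cleared 0 line(s) (total 0); column heights now [5 5 5 1 1 1], max=5

Answer: 5 5 5 1 1 1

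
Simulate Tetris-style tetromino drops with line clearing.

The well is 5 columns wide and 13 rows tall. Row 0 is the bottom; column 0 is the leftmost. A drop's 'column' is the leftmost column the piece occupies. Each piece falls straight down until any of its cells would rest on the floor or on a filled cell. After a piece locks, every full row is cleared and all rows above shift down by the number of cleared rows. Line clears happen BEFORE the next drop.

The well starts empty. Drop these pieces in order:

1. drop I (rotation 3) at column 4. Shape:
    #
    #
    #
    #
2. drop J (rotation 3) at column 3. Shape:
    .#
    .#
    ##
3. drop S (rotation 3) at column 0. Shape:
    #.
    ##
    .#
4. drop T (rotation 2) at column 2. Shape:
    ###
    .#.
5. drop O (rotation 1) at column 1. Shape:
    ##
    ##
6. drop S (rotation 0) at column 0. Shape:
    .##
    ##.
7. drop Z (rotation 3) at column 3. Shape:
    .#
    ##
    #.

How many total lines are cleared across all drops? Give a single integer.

Drop 1: I rot3 at col 4 lands with bottom-row=0; cleared 0 line(s) (total 0); column heights now [0 0 0 0 4], max=4
Drop 2: J rot3 at col 3 lands with bottom-row=4; cleared 0 line(s) (total 0); column heights now [0 0 0 5 7], max=7
Drop 3: S rot3 at col 0 lands with bottom-row=0; cleared 0 line(s) (total 0); column heights now [3 2 0 5 7], max=7
Drop 4: T rot2 at col 2 lands with bottom-row=6; cleared 0 line(s) (total 0); column heights now [3 2 8 8 8], max=8
Drop 5: O rot1 at col 1 lands with bottom-row=8; cleared 0 line(s) (total 0); column heights now [3 10 10 8 8], max=10
Drop 6: S rot0 at col 0 lands with bottom-row=10; cleared 0 line(s) (total 0); column heights now [11 12 12 8 8], max=12
Drop 7: Z rot3 at col 3 lands with bottom-row=8; cleared 0 line(s) (total 0); column heights now [11 12 12 10 11], max=12

Answer: 0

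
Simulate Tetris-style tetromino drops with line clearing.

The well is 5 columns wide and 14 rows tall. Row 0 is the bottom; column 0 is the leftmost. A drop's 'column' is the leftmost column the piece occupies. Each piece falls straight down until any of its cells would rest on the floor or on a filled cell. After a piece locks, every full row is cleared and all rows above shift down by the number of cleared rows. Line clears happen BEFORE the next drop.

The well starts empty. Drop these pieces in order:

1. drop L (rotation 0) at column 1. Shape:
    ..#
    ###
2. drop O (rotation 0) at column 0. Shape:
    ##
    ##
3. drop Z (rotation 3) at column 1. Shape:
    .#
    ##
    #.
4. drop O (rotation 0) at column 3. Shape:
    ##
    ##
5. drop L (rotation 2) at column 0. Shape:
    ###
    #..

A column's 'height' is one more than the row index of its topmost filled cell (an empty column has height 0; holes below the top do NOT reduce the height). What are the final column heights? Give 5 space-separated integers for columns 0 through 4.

Drop 1: L rot0 at col 1 lands with bottom-row=0; cleared 0 line(s) (total 0); column heights now [0 1 1 2 0], max=2
Drop 2: O rot0 at col 0 lands with bottom-row=1; cleared 0 line(s) (total 0); column heights now [3 3 1 2 0], max=3
Drop 3: Z rot3 at col 1 lands with bottom-row=3; cleared 0 line(s) (total 0); column heights now [3 5 6 2 0], max=6
Drop 4: O rot0 at col 3 lands with bottom-row=2; cleared 0 line(s) (total 0); column heights now [3 5 6 4 4], max=6
Drop 5: L rot2 at col 0 lands with bottom-row=5; cleared 0 line(s) (total 0); column heights now [7 7 7 4 4], max=7

Answer: 7 7 7 4 4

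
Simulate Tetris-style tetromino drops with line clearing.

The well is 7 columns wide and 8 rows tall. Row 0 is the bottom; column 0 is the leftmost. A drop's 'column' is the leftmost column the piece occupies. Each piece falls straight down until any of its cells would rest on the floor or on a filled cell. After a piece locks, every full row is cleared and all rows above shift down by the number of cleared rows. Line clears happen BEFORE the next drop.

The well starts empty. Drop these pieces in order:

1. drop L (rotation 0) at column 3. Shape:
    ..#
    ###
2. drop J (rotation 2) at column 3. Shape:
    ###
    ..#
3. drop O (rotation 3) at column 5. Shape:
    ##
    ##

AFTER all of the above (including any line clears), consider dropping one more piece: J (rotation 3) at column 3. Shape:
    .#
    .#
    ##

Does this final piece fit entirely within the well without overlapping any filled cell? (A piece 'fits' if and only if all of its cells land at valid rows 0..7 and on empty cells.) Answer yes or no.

Drop 1: L rot0 at col 3 lands with bottom-row=0; cleared 0 line(s) (total 0); column heights now [0 0 0 1 1 2 0], max=2
Drop 2: J rot2 at col 3 lands with bottom-row=2; cleared 0 line(s) (total 0); column heights now [0 0 0 4 4 4 0], max=4
Drop 3: O rot3 at col 5 lands with bottom-row=4; cleared 0 line(s) (total 0); column heights now [0 0 0 4 4 6 6], max=6
Test piece J rot3 at col 3 (width 2): heights before test = [0 0 0 4 4 6 6]; fits = True

Answer: yes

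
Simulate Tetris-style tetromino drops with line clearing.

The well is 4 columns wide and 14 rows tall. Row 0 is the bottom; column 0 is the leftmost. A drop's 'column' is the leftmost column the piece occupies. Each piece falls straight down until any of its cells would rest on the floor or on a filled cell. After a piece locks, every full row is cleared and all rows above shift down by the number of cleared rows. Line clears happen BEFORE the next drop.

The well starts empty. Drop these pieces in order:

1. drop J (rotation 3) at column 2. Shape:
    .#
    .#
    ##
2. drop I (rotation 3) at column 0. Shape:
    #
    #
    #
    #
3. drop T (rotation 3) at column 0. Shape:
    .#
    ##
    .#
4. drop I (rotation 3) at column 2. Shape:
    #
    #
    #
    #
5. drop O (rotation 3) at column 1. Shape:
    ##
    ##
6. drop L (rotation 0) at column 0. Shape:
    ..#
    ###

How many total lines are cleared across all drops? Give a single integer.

Answer: 0

Derivation:
Drop 1: J rot3 at col 2 lands with bottom-row=0; cleared 0 line(s) (total 0); column heights now [0 0 1 3], max=3
Drop 2: I rot3 at col 0 lands with bottom-row=0; cleared 0 line(s) (total 0); column heights now [4 0 1 3], max=4
Drop 3: T rot3 at col 0 lands with bottom-row=3; cleared 0 line(s) (total 0); column heights now [5 6 1 3], max=6
Drop 4: I rot3 at col 2 lands with bottom-row=1; cleared 0 line(s) (total 0); column heights now [5 6 5 3], max=6
Drop 5: O rot3 at col 1 lands with bottom-row=6; cleared 0 line(s) (total 0); column heights now [5 8 8 3], max=8
Drop 6: L rot0 at col 0 lands with bottom-row=8; cleared 0 line(s) (total 0); column heights now [9 9 10 3], max=10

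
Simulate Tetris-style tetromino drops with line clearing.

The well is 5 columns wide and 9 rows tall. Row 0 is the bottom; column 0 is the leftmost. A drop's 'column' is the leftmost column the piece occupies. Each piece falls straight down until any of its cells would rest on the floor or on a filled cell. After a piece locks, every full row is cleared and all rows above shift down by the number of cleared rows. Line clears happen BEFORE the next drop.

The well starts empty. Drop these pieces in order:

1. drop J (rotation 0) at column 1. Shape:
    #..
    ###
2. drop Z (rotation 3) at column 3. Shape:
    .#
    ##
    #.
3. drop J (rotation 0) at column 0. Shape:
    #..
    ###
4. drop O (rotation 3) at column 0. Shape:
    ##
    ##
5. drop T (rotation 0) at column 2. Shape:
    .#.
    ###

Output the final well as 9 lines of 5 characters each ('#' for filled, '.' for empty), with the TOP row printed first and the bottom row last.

Answer: .....
.....
.....
.....
.....
##.#.
#...#
.#.#.
.###.

Derivation:
Drop 1: J rot0 at col 1 lands with bottom-row=0; cleared 0 line(s) (total 0); column heights now [0 2 1 1 0], max=2
Drop 2: Z rot3 at col 3 lands with bottom-row=1; cleared 0 line(s) (total 0); column heights now [0 2 1 3 4], max=4
Drop 3: J rot0 at col 0 lands with bottom-row=2; cleared 1 line(s) (total 1); column heights now [3 2 1 2 3], max=3
Drop 4: O rot3 at col 0 lands with bottom-row=3; cleared 0 line(s) (total 1); column heights now [5 5 1 2 3], max=5
Drop 5: T rot0 at col 2 lands with bottom-row=3; cleared 1 line(s) (total 2); column heights now [4 4 1 4 3], max=4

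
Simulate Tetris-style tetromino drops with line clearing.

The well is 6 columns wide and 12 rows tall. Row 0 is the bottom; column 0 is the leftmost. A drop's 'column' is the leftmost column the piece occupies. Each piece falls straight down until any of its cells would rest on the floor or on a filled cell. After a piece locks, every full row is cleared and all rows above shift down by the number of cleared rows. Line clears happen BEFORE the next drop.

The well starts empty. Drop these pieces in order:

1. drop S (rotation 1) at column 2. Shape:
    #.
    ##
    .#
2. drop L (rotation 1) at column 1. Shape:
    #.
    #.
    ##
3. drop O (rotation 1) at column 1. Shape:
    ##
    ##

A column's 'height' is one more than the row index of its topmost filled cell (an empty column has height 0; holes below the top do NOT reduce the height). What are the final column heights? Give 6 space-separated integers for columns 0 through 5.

Drop 1: S rot1 at col 2 lands with bottom-row=0; cleared 0 line(s) (total 0); column heights now [0 0 3 2 0 0], max=3
Drop 2: L rot1 at col 1 lands with bottom-row=3; cleared 0 line(s) (total 0); column heights now [0 6 4 2 0 0], max=6
Drop 3: O rot1 at col 1 lands with bottom-row=6; cleared 0 line(s) (total 0); column heights now [0 8 8 2 0 0], max=8

Answer: 0 8 8 2 0 0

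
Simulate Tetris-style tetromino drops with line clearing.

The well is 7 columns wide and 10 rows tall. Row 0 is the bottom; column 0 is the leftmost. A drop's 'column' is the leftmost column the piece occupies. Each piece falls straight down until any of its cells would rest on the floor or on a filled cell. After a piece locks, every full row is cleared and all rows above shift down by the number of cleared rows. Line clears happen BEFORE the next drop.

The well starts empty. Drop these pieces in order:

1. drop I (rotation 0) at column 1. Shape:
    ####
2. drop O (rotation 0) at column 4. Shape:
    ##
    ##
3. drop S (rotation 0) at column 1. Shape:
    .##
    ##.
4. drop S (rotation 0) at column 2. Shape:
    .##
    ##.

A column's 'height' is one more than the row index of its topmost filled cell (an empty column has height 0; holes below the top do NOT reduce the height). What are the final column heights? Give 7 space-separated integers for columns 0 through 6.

Drop 1: I rot0 at col 1 lands with bottom-row=0; cleared 0 line(s) (total 0); column heights now [0 1 1 1 1 0 0], max=1
Drop 2: O rot0 at col 4 lands with bottom-row=1; cleared 0 line(s) (total 0); column heights now [0 1 1 1 3 3 0], max=3
Drop 3: S rot0 at col 1 lands with bottom-row=1; cleared 0 line(s) (total 0); column heights now [0 2 3 3 3 3 0], max=3
Drop 4: S rot0 at col 2 lands with bottom-row=3; cleared 0 line(s) (total 0); column heights now [0 2 4 5 5 3 0], max=5

Answer: 0 2 4 5 5 3 0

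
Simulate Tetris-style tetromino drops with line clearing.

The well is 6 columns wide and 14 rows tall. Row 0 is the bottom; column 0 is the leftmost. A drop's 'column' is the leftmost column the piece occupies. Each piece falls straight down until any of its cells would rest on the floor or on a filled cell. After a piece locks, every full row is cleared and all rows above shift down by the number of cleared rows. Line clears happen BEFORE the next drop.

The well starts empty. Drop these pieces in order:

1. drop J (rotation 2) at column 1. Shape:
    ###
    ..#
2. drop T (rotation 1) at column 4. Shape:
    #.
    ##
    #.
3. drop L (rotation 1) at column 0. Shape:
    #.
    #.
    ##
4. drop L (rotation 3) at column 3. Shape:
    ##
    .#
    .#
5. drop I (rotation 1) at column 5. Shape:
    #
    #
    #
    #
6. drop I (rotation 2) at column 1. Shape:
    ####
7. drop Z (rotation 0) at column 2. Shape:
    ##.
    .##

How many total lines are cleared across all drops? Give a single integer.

Answer: 0

Derivation:
Drop 1: J rot2 at col 1 lands with bottom-row=0; cleared 0 line(s) (total 0); column heights now [0 2 2 2 0 0], max=2
Drop 2: T rot1 at col 4 lands with bottom-row=0; cleared 0 line(s) (total 0); column heights now [0 2 2 2 3 2], max=3
Drop 3: L rot1 at col 0 lands with bottom-row=2; cleared 0 line(s) (total 0); column heights now [5 3 2 2 3 2], max=5
Drop 4: L rot3 at col 3 lands with bottom-row=3; cleared 0 line(s) (total 0); column heights now [5 3 2 6 6 2], max=6
Drop 5: I rot1 at col 5 lands with bottom-row=2; cleared 0 line(s) (total 0); column heights now [5 3 2 6 6 6], max=6
Drop 6: I rot2 at col 1 lands with bottom-row=6; cleared 0 line(s) (total 0); column heights now [5 7 7 7 7 6], max=7
Drop 7: Z rot0 at col 2 lands with bottom-row=7; cleared 0 line(s) (total 0); column heights now [5 7 9 9 8 6], max=9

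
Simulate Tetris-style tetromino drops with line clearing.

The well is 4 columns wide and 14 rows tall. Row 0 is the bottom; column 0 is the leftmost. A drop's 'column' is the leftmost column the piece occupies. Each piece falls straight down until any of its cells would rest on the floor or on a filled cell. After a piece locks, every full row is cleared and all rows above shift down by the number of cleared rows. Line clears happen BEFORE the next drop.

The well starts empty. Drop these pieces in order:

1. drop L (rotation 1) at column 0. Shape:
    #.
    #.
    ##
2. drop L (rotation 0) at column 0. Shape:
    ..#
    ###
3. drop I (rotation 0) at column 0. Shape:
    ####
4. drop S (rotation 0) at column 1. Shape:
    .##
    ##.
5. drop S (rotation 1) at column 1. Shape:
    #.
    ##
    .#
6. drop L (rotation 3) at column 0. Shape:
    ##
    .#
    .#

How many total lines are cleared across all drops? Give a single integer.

Drop 1: L rot1 at col 0 lands with bottom-row=0; cleared 0 line(s) (total 0); column heights now [3 1 0 0], max=3
Drop 2: L rot0 at col 0 lands with bottom-row=3; cleared 0 line(s) (total 0); column heights now [4 4 5 0], max=5
Drop 3: I rot0 at col 0 lands with bottom-row=5; cleared 1 line(s) (total 1); column heights now [4 4 5 0], max=5
Drop 4: S rot0 at col 1 lands with bottom-row=5; cleared 0 line(s) (total 1); column heights now [4 6 7 7], max=7
Drop 5: S rot1 at col 1 lands with bottom-row=7; cleared 0 line(s) (total 1); column heights now [4 10 9 7], max=10
Drop 6: L rot3 at col 0 lands with bottom-row=10; cleared 0 line(s) (total 1); column heights now [13 13 9 7], max=13

Answer: 1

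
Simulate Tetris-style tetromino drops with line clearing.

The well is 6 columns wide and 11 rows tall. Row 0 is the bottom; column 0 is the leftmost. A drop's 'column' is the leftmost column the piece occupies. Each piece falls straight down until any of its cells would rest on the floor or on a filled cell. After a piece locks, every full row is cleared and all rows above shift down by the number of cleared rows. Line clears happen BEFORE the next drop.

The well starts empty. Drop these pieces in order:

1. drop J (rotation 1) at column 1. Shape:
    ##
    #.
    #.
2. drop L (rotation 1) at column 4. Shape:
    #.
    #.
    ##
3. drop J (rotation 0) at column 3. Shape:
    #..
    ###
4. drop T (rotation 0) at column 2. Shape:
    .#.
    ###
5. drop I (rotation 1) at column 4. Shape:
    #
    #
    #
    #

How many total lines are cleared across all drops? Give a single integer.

Drop 1: J rot1 at col 1 lands with bottom-row=0; cleared 0 line(s) (total 0); column heights now [0 3 3 0 0 0], max=3
Drop 2: L rot1 at col 4 lands with bottom-row=0; cleared 0 line(s) (total 0); column heights now [0 3 3 0 3 1], max=3
Drop 3: J rot0 at col 3 lands with bottom-row=3; cleared 0 line(s) (total 0); column heights now [0 3 3 5 4 4], max=5
Drop 4: T rot0 at col 2 lands with bottom-row=5; cleared 0 line(s) (total 0); column heights now [0 3 6 7 6 4], max=7
Drop 5: I rot1 at col 4 lands with bottom-row=6; cleared 0 line(s) (total 0); column heights now [0 3 6 7 10 4], max=10

Answer: 0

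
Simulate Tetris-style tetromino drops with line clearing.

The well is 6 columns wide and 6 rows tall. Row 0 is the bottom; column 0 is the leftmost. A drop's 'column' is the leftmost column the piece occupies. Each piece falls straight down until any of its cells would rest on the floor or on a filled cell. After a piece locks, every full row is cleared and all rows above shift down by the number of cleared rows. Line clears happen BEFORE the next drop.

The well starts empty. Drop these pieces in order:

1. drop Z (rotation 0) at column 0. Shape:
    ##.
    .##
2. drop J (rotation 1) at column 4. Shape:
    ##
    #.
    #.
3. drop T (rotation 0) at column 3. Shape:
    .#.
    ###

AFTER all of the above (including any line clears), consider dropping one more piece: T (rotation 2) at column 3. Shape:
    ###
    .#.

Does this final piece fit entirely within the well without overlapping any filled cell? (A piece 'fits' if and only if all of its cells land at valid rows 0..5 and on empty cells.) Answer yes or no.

Answer: no

Derivation:
Drop 1: Z rot0 at col 0 lands with bottom-row=0; cleared 0 line(s) (total 0); column heights now [2 2 1 0 0 0], max=2
Drop 2: J rot1 at col 4 lands with bottom-row=0; cleared 0 line(s) (total 0); column heights now [2 2 1 0 3 3], max=3
Drop 3: T rot0 at col 3 lands with bottom-row=3; cleared 0 line(s) (total 0); column heights now [2 2 1 4 5 4], max=5
Test piece T rot2 at col 3 (width 3): heights before test = [2 2 1 4 5 4]; fits = False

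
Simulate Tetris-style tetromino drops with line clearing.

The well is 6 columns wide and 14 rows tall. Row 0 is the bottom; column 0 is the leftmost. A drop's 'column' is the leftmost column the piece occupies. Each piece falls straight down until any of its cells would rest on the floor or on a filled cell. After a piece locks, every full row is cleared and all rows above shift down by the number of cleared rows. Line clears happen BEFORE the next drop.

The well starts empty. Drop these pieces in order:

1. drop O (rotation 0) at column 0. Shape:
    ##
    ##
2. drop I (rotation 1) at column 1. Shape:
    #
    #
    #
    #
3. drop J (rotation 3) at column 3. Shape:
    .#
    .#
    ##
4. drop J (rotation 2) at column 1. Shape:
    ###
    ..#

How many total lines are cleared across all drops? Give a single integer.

Drop 1: O rot0 at col 0 lands with bottom-row=0; cleared 0 line(s) (total 0); column heights now [2 2 0 0 0 0], max=2
Drop 2: I rot1 at col 1 lands with bottom-row=2; cleared 0 line(s) (total 0); column heights now [2 6 0 0 0 0], max=6
Drop 3: J rot3 at col 3 lands with bottom-row=0; cleared 0 line(s) (total 0); column heights now [2 6 0 1 3 0], max=6
Drop 4: J rot2 at col 1 lands with bottom-row=5; cleared 0 line(s) (total 0); column heights now [2 7 7 7 3 0], max=7

Answer: 0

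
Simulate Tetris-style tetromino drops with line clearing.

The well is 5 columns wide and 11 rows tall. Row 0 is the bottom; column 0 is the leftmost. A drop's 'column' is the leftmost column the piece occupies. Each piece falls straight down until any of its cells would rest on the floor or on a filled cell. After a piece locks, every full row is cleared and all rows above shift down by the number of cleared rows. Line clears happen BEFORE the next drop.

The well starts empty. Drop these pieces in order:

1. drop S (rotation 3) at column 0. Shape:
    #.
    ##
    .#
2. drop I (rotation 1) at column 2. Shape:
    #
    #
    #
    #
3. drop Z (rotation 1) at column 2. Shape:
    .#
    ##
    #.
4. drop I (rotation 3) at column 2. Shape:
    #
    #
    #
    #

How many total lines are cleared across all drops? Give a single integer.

Drop 1: S rot3 at col 0 lands with bottom-row=0; cleared 0 line(s) (total 0); column heights now [3 2 0 0 0], max=3
Drop 2: I rot1 at col 2 lands with bottom-row=0; cleared 0 line(s) (total 0); column heights now [3 2 4 0 0], max=4
Drop 3: Z rot1 at col 2 lands with bottom-row=4; cleared 0 line(s) (total 0); column heights now [3 2 6 7 0], max=7
Drop 4: I rot3 at col 2 lands with bottom-row=6; cleared 0 line(s) (total 0); column heights now [3 2 10 7 0], max=10

Answer: 0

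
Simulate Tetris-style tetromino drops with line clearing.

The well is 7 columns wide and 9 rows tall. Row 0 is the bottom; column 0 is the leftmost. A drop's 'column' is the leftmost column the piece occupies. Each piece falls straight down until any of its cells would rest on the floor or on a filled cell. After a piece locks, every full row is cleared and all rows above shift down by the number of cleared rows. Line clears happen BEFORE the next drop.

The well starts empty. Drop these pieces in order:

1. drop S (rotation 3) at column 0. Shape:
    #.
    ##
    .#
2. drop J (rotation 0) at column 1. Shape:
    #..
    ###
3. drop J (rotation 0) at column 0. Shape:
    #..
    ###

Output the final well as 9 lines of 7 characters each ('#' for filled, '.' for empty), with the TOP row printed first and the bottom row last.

Answer: .......
.......
.......
#......
###....
.#.....
####...
##.....
.#.....

Derivation:
Drop 1: S rot3 at col 0 lands with bottom-row=0; cleared 0 line(s) (total 0); column heights now [3 2 0 0 0 0 0], max=3
Drop 2: J rot0 at col 1 lands with bottom-row=2; cleared 0 line(s) (total 0); column heights now [3 4 3 3 0 0 0], max=4
Drop 3: J rot0 at col 0 lands with bottom-row=4; cleared 0 line(s) (total 0); column heights now [6 5 5 3 0 0 0], max=6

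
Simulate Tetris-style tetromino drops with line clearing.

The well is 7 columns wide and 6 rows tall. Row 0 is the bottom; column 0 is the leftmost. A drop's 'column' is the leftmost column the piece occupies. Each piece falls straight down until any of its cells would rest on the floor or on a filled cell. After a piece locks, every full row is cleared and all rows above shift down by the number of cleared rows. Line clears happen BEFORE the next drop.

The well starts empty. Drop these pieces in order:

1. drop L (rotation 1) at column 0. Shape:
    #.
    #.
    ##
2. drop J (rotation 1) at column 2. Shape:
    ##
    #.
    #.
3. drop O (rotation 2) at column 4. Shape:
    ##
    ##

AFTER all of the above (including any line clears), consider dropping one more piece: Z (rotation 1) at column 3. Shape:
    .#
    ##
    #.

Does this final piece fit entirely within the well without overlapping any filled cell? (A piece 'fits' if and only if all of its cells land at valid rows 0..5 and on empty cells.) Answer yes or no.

Answer: yes

Derivation:
Drop 1: L rot1 at col 0 lands with bottom-row=0; cleared 0 line(s) (total 0); column heights now [3 1 0 0 0 0 0], max=3
Drop 2: J rot1 at col 2 lands with bottom-row=0; cleared 0 line(s) (total 0); column heights now [3 1 3 3 0 0 0], max=3
Drop 3: O rot2 at col 4 lands with bottom-row=0; cleared 0 line(s) (total 0); column heights now [3 1 3 3 2 2 0], max=3
Test piece Z rot1 at col 3 (width 2): heights before test = [3 1 3 3 2 2 0]; fits = True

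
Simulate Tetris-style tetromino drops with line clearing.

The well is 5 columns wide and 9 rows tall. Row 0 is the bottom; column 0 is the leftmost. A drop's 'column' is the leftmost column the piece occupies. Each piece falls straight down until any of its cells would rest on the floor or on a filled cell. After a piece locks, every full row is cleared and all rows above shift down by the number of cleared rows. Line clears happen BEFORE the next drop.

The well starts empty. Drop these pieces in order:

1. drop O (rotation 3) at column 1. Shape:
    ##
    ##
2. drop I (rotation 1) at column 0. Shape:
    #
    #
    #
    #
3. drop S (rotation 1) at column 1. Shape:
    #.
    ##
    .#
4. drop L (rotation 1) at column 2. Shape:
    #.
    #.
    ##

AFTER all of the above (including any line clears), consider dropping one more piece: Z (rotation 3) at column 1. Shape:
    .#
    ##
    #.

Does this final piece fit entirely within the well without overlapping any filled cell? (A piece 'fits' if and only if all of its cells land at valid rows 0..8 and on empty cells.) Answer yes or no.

Answer: yes

Derivation:
Drop 1: O rot3 at col 1 lands with bottom-row=0; cleared 0 line(s) (total 0); column heights now [0 2 2 0 0], max=2
Drop 2: I rot1 at col 0 lands with bottom-row=0; cleared 0 line(s) (total 0); column heights now [4 2 2 0 0], max=4
Drop 3: S rot1 at col 1 lands with bottom-row=2; cleared 0 line(s) (total 0); column heights now [4 5 4 0 0], max=5
Drop 4: L rot1 at col 2 lands with bottom-row=4; cleared 0 line(s) (total 0); column heights now [4 5 7 5 0], max=7
Test piece Z rot3 at col 1 (width 2): heights before test = [4 5 7 5 0]; fits = True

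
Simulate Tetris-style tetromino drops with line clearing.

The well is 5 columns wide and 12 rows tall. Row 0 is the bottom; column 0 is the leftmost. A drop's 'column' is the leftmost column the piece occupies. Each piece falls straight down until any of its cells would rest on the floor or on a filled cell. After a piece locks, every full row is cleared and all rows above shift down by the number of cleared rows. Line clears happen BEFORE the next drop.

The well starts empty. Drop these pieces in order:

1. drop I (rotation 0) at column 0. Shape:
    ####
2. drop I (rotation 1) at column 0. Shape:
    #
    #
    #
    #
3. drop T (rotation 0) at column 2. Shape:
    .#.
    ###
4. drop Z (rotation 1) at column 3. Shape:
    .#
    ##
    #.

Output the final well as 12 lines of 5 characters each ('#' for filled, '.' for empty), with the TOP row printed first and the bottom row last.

Answer: .....
.....
.....
.....
.....
.....
....#
#..##
#..#.
#..#.
#.###
####.

Derivation:
Drop 1: I rot0 at col 0 lands with bottom-row=0; cleared 0 line(s) (total 0); column heights now [1 1 1 1 0], max=1
Drop 2: I rot1 at col 0 lands with bottom-row=1; cleared 0 line(s) (total 0); column heights now [5 1 1 1 0], max=5
Drop 3: T rot0 at col 2 lands with bottom-row=1; cleared 0 line(s) (total 0); column heights now [5 1 2 3 2], max=5
Drop 4: Z rot1 at col 3 lands with bottom-row=3; cleared 0 line(s) (total 0); column heights now [5 1 2 5 6], max=6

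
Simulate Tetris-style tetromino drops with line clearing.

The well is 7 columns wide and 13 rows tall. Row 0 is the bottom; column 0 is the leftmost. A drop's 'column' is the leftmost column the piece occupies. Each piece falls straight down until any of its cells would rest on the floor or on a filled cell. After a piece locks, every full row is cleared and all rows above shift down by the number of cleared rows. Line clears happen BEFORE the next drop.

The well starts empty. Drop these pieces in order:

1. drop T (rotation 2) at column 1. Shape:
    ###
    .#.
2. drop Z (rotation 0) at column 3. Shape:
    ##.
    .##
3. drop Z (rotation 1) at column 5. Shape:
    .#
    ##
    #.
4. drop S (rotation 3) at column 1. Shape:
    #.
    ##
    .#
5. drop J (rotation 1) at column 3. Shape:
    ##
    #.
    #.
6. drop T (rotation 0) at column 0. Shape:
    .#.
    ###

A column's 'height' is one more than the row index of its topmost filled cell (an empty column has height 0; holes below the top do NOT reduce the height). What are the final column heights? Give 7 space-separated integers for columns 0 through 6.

Drop 1: T rot2 at col 1 lands with bottom-row=0; cleared 0 line(s) (total 0); column heights now [0 2 2 2 0 0 0], max=2
Drop 2: Z rot0 at col 3 lands with bottom-row=1; cleared 0 line(s) (total 0); column heights now [0 2 2 3 3 2 0], max=3
Drop 3: Z rot1 at col 5 lands with bottom-row=2; cleared 0 line(s) (total 0); column heights now [0 2 2 3 3 4 5], max=5
Drop 4: S rot3 at col 1 lands with bottom-row=2; cleared 0 line(s) (total 0); column heights now [0 5 4 3 3 4 5], max=5
Drop 5: J rot1 at col 3 lands with bottom-row=3; cleared 0 line(s) (total 0); column heights now [0 5 4 6 6 4 5], max=6
Drop 6: T rot0 at col 0 lands with bottom-row=5; cleared 0 line(s) (total 0); column heights now [6 7 6 6 6 4 5], max=7

Answer: 6 7 6 6 6 4 5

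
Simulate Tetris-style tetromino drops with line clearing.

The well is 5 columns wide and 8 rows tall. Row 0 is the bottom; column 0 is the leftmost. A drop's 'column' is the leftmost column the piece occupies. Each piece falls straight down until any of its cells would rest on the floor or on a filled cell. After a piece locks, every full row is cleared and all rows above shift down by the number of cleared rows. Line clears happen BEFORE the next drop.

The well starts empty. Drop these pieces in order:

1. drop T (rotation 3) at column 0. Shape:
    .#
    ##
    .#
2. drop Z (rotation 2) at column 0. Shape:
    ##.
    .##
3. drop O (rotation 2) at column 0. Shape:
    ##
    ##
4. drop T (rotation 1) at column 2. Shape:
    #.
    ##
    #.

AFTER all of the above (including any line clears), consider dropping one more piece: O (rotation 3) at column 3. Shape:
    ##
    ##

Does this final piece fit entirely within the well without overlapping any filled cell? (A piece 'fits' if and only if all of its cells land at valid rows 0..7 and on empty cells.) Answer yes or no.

Drop 1: T rot3 at col 0 lands with bottom-row=0; cleared 0 line(s) (total 0); column heights now [2 3 0 0 0], max=3
Drop 2: Z rot2 at col 0 lands with bottom-row=3; cleared 0 line(s) (total 0); column heights now [5 5 4 0 0], max=5
Drop 3: O rot2 at col 0 lands with bottom-row=5; cleared 0 line(s) (total 0); column heights now [7 7 4 0 0], max=7
Drop 4: T rot1 at col 2 lands with bottom-row=4; cleared 0 line(s) (total 0); column heights now [7 7 7 6 0], max=7
Test piece O rot3 at col 3 (width 2): heights before test = [7 7 7 6 0]; fits = True

Answer: yes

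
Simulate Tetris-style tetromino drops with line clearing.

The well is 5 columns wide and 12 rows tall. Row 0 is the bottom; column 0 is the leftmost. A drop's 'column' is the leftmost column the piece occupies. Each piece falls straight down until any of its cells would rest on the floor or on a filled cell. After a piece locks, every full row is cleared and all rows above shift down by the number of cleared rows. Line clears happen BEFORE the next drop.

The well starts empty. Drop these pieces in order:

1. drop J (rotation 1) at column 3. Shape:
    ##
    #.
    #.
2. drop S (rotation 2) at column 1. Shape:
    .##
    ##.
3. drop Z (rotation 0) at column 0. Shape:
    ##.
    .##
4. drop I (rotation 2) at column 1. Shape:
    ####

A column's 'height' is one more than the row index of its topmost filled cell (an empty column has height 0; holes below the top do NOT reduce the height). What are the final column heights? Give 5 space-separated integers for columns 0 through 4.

Answer: 6 7 7 7 7

Derivation:
Drop 1: J rot1 at col 3 lands with bottom-row=0; cleared 0 line(s) (total 0); column heights now [0 0 0 3 3], max=3
Drop 2: S rot2 at col 1 lands with bottom-row=2; cleared 0 line(s) (total 0); column heights now [0 3 4 4 3], max=4
Drop 3: Z rot0 at col 0 lands with bottom-row=4; cleared 0 line(s) (total 0); column heights now [6 6 5 4 3], max=6
Drop 4: I rot2 at col 1 lands with bottom-row=6; cleared 0 line(s) (total 0); column heights now [6 7 7 7 7], max=7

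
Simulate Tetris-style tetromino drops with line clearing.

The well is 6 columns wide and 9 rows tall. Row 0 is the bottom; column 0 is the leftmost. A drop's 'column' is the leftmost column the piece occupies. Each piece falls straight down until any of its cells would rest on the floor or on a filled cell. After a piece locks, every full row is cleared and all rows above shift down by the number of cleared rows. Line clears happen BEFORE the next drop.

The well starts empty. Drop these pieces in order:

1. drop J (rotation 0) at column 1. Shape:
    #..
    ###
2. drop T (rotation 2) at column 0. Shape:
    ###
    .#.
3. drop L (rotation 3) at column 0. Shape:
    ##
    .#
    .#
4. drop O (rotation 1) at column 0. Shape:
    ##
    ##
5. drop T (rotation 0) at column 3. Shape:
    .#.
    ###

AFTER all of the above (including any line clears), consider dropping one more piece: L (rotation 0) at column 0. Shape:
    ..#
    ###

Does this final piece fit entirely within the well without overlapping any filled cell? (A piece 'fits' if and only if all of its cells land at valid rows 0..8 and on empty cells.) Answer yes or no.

Drop 1: J rot0 at col 1 lands with bottom-row=0; cleared 0 line(s) (total 0); column heights now [0 2 1 1 0 0], max=2
Drop 2: T rot2 at col 0 lands with bottom-row=2; cleared 0 line(s) (total 0); column heights now [4 4 4 1 0 0], max=4
Drop 3: L rot3 at col 0 lands with bottom-row=4; cleared 0 line(s) (total 0); column heights now [7 7 4 1 0 0], max=7
Drop 4: O rot1 at col 0 lands with bottom-row=7; cleared 0 line(s) (total 0); column heights now [9 9 4 1 0 0], max=9
Drop 5: T rot0 at col 3 lands with bottom-row=1; cleared 0 line(s) (total 0); column heights now [9 9 4 2 3 2], max=9
Test piece L rot0 at col 0 (width 3): heights before test = [9 9 4 2 3 2]; fits = False

Answer: no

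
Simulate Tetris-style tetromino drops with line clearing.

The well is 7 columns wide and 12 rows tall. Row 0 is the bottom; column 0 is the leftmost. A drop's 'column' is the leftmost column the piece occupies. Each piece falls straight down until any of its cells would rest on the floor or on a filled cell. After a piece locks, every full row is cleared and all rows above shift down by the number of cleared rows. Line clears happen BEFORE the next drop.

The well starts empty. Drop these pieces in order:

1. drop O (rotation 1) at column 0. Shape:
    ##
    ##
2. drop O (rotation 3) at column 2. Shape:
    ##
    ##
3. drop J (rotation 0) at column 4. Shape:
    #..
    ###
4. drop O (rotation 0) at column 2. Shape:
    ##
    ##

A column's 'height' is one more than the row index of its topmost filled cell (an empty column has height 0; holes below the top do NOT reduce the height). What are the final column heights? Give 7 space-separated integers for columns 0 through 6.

Drop 1: O rot1 at col 0 lands with bottom-row=0; cleared 0 line(s) (total 0); column heights now [2 2 0 0 0 0 0], max=2
Drop 2: O rot3 at col 2 lands with bottom-row=0; cleared 0 line(s) (total 0); column heights now [2 2 2 2 0 0 0], max=2
Drop 3: J rot0 at col 4 lands with bottom-row=0; cleared 1 line(s) (total 1); column heights now [1 1 1 1 1 0 0], max=1
Drop 4: O rot0 at col 2 lands with bottom-row=1; cleared 0 line(s) (total 1); column heights now [1 1 3 3 1 0 0], max=3

Answer: 1 1 3 3 1 0 0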